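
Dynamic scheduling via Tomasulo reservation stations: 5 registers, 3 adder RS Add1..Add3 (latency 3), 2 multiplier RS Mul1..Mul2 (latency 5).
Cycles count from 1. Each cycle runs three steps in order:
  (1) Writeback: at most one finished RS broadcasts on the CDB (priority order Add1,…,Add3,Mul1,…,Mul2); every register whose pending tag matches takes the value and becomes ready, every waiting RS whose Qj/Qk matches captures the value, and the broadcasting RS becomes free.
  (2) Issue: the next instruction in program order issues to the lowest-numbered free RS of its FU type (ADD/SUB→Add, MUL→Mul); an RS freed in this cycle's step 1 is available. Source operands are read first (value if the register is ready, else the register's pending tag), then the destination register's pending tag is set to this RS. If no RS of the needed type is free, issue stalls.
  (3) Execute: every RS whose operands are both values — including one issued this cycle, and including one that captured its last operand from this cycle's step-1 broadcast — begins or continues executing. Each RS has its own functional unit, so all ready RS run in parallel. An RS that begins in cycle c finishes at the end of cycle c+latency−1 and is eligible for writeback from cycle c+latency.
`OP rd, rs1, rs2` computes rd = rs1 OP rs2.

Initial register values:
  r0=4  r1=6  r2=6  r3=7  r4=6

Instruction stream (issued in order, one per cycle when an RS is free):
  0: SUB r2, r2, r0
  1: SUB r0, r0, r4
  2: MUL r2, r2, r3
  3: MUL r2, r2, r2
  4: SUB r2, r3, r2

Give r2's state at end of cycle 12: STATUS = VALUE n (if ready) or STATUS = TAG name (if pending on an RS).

cycle 1: issue SUB r2<-Add1 // r0:4,r1:6,r2:Add1,r3:7,r4:6
cycle 2: issue SUB r0<-Add2 // r0:Add2,r1:6,r2:Add1,r3:7,r4:6
cycle 3: issue MUL r2<-Mul1 // r0:Add2,r1:6,r2:Mul1,r3:7,r4:6
cycle 4: CDB Add1=2; issue MUL r2<-Mul2 // r0:Add2,r1:6,r2:Mul2,r3:7,r4:6
cycle 5: CDB Add2=-2; issue SUB r2<-Add1 // r0:-2,r1:6,r2:Add1,r3:7,r4:6
cycle 6: - // r0:-2,r1:6,r2:Add1,r3:7,r4:6
cycle 7: - // r0:-2,r1:6,r2:Add1,r3:7,r4:6
cycle 8: - // r0:-2,r1:6,r2:Add1,r3:7,r4:6
cycle 9: CDB Mul1=14 // r0:-2,r1:6,r2:Add1,r3:7,r4:6
cycle 10: - // r0:-2,r1:6,r2:Add1,r3:7,r4:6
cycle 11: - // r0:-2,r1:6,r2:Add1,r3:7,r4:6
cycle 12: - // r0:-2,r1:6,r2:Add1,r3:7,r4:6

STATUS = TAG Add1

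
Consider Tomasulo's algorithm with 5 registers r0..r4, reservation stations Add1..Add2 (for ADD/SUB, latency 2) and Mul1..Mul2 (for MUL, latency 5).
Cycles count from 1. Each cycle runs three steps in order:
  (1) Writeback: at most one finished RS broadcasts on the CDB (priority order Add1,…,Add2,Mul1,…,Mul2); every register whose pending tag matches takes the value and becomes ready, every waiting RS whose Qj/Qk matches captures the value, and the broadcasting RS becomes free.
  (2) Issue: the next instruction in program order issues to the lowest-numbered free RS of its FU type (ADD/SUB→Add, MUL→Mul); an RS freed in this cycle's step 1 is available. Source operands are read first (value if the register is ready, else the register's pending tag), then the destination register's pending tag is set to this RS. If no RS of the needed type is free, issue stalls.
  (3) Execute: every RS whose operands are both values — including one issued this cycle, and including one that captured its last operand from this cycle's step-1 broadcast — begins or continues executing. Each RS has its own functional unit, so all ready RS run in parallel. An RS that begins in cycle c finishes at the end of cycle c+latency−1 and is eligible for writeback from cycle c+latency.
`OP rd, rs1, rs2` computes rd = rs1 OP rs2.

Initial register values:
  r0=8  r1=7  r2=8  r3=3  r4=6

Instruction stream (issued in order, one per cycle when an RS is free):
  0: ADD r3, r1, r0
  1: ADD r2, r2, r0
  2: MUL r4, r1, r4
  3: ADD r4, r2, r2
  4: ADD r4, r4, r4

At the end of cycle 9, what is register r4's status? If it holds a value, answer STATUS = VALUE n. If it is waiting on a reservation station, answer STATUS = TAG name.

STATUS = VALUE 64

cycle 1: issue ADD r3<-Add1 // r0:8,r1:7,r2:8,r3:Add1,r4:6
cycle 2: issue ADD r2<-Add2 // r0:8,r1:7,r2:Add2,r3:Add1,r4:6
cycle 3: CDB Add1=15; issue MUL r4<-Mul1 // r0:8,r1:7,r2:Add2,r3:15,r4:Mul1
cycle 4: CDB Add2=16; issue ADD r4<-Add1 // r0:8,r1:7,r2:16,r3:15,r4:Add1
cycle 5: issue ADD r4<-Add2 // r0:8,r1:7,r2:16,r3:15,r4:Add2
cycle 6: CDB Add1=32 // r0:8,r1:7,r2:16,r3:15,r4:Add2
cycle 7: - // r0:8,r1:7,r2:16,r3:15,r4:Add2
cycle 8: CDB Add2=64 // r0:8,r1:7,r2:16,r3:15,r4:64
cycle 9: CDB Mul1=42 // r0:8,r1:7,r2:16,r3:15,r4:64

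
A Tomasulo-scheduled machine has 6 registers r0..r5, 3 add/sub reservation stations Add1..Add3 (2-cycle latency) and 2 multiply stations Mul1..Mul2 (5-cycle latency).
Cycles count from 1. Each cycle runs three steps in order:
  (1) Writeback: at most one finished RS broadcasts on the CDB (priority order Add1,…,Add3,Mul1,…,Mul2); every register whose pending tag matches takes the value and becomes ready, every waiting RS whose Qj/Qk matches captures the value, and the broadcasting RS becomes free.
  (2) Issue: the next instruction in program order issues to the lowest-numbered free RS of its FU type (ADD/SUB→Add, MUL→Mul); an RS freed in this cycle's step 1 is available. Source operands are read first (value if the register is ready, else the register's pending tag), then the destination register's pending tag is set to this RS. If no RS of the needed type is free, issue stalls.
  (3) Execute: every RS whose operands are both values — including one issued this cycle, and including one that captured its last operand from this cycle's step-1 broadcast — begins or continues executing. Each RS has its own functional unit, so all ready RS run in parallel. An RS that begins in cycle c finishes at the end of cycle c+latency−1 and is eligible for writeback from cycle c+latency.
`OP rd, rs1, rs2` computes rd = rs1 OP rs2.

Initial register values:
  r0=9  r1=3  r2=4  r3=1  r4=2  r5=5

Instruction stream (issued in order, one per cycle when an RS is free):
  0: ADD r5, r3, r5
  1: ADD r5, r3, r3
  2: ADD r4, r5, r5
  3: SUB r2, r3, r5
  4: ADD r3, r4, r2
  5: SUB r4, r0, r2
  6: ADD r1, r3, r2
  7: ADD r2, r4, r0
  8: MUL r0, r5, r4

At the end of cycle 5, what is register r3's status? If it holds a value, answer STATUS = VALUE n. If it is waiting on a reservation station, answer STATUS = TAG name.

  c1: issue ADD r5<-Add1  regs: r0:9,r1:3,r2:4,r3:1,r4:2,r5:Add1
  c2: issue ADD r5<-Add2  regs: r0:9,r1:3,r2:4,r3:1,r4:2,r5:Add2
  c3: CDB Add1=6; issue ADD r4<-Add1  regs: r0:9,r1:3,r2:4,r3:1,r4:Add1,r5:Add2
  c4: CDB Add2=2; issue SUB r2<-Add2  regs: r0:9,r1:3,r2:Add2,r3:1,r4:Add1,r5:2
  c5: issue ADD r3<-Add3  regs: r0:9,r1:3,r2:Add2,r3:Add3,r4:Add1,r5:2

STATUS = TAG Add3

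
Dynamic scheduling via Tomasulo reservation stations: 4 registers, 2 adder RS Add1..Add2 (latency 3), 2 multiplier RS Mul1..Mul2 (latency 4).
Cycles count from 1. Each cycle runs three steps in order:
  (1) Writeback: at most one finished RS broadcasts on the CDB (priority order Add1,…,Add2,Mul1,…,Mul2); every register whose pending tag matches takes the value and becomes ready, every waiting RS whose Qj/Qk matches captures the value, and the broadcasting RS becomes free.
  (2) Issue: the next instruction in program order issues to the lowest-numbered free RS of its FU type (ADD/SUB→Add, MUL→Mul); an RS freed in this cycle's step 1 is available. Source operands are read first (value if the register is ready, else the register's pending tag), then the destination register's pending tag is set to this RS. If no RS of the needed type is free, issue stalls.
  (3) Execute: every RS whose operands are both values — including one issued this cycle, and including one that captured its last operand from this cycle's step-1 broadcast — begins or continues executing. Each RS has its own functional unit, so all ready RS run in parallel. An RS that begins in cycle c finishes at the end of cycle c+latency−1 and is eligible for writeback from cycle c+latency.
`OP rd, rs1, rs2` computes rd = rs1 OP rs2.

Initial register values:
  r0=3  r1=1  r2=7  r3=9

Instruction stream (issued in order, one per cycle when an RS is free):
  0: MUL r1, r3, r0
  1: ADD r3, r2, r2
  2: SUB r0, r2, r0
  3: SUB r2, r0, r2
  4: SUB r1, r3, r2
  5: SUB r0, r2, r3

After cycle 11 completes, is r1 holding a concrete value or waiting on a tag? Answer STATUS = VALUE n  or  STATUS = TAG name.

  c1: issue MUL r1<-Mul1  regs: r0:3,r1:Mul1,r2:7,r3:9
  c2: issue ADD r3<-Add1  regs: r0:3,r1:Mul1,r2:7,r3:Add1
  c3: issue SUB r0<-Add2  regs: r0:Add2,r1:Mul1,r2:7,r3:Add1
  c4: stall  regs: r0:Add2,r1:Mul1,r2:7,r3:Add1
  c5: CDB Add1=14; issue SUB r2<-Add1  regs: r0:Add2,r1:Mul1,r2:Add1,r3:14
  c6: CDB Add2=4; issue SUB r1<-Add2  regs: r0:4,r1:Add2,r2:Add1,r3:14
  c7: CDB Mul1=27; stall  regs: r0:4,r1:Add2,r2:Add1,r3:14
  c8: stall  regs: r0:4,r1:Add2,r2:Add1,r3:14
  c9: CDB Add1=-3; issue SUB r0<-Add1  regs: r0:Add1,r1:Add2,r2:-3,r3:14
  c10: -  regs: r0:Add1,r1:Add2,r2:-3,r3:14
  c11: -  regs: r0:Add1,r1:Add2,r2:-3,r3:14

STATUS = TAG Add2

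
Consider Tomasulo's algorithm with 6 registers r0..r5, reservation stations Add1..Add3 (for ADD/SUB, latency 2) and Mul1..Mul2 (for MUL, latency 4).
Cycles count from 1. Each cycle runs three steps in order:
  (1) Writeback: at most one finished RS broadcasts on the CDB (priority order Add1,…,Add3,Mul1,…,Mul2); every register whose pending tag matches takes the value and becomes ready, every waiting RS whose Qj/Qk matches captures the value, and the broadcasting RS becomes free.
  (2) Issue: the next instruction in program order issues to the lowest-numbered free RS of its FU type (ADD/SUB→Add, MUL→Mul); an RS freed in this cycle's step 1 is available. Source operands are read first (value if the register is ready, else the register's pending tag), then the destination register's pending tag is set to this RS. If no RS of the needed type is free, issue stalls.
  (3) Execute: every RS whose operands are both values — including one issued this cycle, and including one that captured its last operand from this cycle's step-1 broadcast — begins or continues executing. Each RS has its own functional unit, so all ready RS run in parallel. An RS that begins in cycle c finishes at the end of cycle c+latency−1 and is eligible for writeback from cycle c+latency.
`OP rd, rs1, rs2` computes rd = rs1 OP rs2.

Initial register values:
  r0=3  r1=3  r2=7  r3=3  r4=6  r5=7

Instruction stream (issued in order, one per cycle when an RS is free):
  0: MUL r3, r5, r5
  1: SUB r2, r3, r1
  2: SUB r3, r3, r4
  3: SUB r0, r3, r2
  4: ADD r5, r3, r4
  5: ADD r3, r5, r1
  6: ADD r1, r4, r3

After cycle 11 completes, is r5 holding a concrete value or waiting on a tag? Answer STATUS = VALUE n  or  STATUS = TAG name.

  c1: issue MUL r3<-Mul1  regs: r0:3,r1:3,r2:7,r3:Mul1,r4:6,r5:7
  c2: issue SUB r2<-Add1  regs: r0:3,r1:3,r2:Add1,r3:Mul1,r4:6,r5:7
  c3: issue SUB r3<-Add2  regs: r0:3,r1:3,r2:Add1,r3:Add2,r4:6,r5:7
  c4: issue SUB r0<-Add3  regs: r0:Add3,r1:3,r2:Add1,r3:Add2,r4:6,r5:7
  c5: CDB Mul1=49; stall  regs: r0:Add3,r1:3,r2:Add1,r3:Add2,r4:6,r5:7
  c6: stall  regs: r0:Add3,r1:3,r2:Add1,r3:Add2,r4:6,r5:7
  c7: CDB Add1=46; issue ADD r5<-Add1  regs: r0:Add3,r1:3,r2:46,r3:Add2,r4:6,r5:Add1
  c8: CDB Add2=43; issue ADD r3<-Add2  regs: r0:Add3,r1:3,r2:46,r3:Add2,r4:6,r5:Add1
  c9: stall  regs: r0:Add3,r1:3,r2:46,r3:Add2,r4:6,r5:Add1
  c10: CDB Add1=49; issue ADD r1<-Add1  regs: r0:Add3,r1:Add1,r2:46,r3:Add2,r4:6,r5:49
  c11: CDB Add3=-3  regs: r0:-3,r1:Add1,r2:46,r3:Add2,r4:6,r5:49

STATUS = VALUE 49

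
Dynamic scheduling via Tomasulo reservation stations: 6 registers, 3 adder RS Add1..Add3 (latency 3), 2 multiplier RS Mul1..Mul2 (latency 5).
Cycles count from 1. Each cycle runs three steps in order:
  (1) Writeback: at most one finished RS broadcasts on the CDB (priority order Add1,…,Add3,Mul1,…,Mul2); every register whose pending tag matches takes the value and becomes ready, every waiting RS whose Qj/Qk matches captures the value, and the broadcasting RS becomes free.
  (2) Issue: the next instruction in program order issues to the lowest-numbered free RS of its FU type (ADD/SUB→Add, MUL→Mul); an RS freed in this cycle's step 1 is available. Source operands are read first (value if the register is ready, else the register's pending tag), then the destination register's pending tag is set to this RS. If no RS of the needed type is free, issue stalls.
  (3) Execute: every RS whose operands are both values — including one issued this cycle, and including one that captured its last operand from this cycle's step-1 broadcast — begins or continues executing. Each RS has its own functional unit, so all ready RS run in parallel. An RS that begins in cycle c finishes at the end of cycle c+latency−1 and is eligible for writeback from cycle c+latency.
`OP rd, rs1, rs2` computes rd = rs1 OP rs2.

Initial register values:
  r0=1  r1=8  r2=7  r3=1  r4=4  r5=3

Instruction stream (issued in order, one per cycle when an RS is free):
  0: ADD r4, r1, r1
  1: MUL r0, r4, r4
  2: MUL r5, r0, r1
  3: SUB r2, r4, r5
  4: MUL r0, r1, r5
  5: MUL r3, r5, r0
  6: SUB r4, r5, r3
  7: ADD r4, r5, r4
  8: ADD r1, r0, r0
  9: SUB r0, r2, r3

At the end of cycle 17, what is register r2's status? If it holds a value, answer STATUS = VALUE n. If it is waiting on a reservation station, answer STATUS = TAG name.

STATUS = VALUE -2032

c1: issue ADD r4<-Add1 | r0:1,r1:8,r2:7,r3:1,r4:Add1,r5:3
c2: issue MUL r0<-Mul1 | r0:Mul1,r1:8,r2:7,r3:1,r4:Add1,r5:3
c3: issue MUL r5<-Mul2 | r0:Mul1,r1:8,r2:7,r3:1,r4:Add1,r5:Mul2
c4: CDB Add1=16; issue SUB r2<-Add1 | r0:Mul1,r1:8,r2:Add1,r3:1,r4:16,r5:Mul2
c5: stall | r0:Mul1,r1:8,r2:Add1,r3:1,r4:16,r5:Mul2
c6: stall | r0:Mul1,r1:8,r2:Add1,r3:1,r4:16,r5:Mul2
c7: stall | r0:Mul1,r1:8,r2:Add1,r3:1,r4:16,r5:Mul2
c8: stall | r0:Mul1,r1:8,r2:Add1,r3:1,r4:16,r5:Mul2
c9: CDB Mul1=256; issue MUL r0<-Mul1 | r0:Mul1,r1:8,r2:Add1,r3:1,r4:16,r5:Mul2
c10: stall | r0:Mul1,r1:8,r2:Add1,r3:1,r4:16,r5:Mul2
c11: stall | r0:Mul1,r1:8,r2:Add1,r3:1,r4:16,r5:Mul2
c12: stall | r0:Mul1,r1:8,r2:Add1,r3:1,r4:16,r5:Mul2
c13: stall | r0:Mul1,r1:8,r2:Add1,r3:1,r4:16,r5:Mul2
c14: CDB Mul2=2048; issue MUL r3<-Mul2 | r0:Mul1,r1:8,r2:Add1,r3:Mul2,r4:16,r5:2048
c15: issue SUB r4<-Add2 | r0:Mul1,r1:8,r2:Add1,r3:Mul2,r4:Add2,r5:2048
c16: issue ADD r4<-Add3 | r0:Mul1,r1:8,r2:Add1,r3:Mul2,r4:Add3,r5:2048
c17: CDB Add1=-2032; issue ADD r1<-Add1 | r0:Mul1,r1:Add1,r2:-2032,r3:Mul2,r4:Add3,r5:2048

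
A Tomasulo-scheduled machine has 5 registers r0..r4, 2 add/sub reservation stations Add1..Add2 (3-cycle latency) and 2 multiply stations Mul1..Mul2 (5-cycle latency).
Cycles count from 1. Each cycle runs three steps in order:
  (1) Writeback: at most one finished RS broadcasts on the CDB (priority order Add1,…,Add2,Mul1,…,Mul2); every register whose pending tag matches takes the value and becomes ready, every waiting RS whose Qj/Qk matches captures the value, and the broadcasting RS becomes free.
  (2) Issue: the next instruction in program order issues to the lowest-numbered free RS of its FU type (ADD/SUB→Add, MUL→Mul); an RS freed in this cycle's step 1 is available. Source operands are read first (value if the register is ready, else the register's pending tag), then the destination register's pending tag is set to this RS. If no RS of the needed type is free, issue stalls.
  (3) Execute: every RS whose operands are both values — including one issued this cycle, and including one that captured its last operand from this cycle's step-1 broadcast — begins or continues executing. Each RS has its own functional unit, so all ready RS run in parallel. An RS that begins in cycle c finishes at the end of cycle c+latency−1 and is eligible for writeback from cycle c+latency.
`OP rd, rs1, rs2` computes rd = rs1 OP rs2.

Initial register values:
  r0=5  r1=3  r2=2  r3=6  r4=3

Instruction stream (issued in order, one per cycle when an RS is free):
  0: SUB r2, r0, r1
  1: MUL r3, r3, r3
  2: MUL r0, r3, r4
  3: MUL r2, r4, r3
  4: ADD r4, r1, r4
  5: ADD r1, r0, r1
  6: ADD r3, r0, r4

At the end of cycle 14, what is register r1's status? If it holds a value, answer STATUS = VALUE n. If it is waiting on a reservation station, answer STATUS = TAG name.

STATUS = TAG Add2

  c1: issue SUB r2<-Add1  regs: r0:5,r1:3,r2:Add1,r3:6,r4:3
  c2: issue MUL r3<-Mul1  regs: r0:5,r1:3,r2:Add1,r3:Mul1,r4:3
  c3: issue MUL r0<-Mul2  regs: r0:Mul2,r1:3,r2:Add1,r3:Mul1,r4:3
  c4: CDB Add1=2; stall  regs: r0:Mul2,r1:3,r2:2,r3:Mul1,r4:3
  c5: stall  regs: r0:Mul2,r1:3,r2:2,r3:Mul1,r4:3
  c6: stall  regs: r0:Mul2,r1:3,r2:2,r3:Mul1,r4:3
  c7: CDB Mul1=36; issue MUL r2<-Mul1  regs: r0:Mul2,r1:3,r2:Mul1,r3:36,r4:3
  c8: issue ADD r4<-Add1  regs: r0:Mul2,r1:3,r2:Mul1,r3:36,r4:Add1
  c9: issue ADD r1<-Add2  regs: r0:Mul2,r1:Add2,r2:Mul1,r3:36,r4:Add1
  c10: stall  regs: r0:Mul2,r1:Add2,r2:Mul1,r3:36,r4:Add1
  c11: CDB Add1=6; issue ADD r3<-Add1  regs: r0:Mul2,r1:Add2,r2:Mul1,r3:Add1,r4:6
  c12: CDB Mul1=108  regs: r0:Mul2,r1:Add2,r2:108,r3:Add1,r4:6
  c13: CDB Mul2=108  regs: r0:108,r1:Add2,r2:108,r3:Add1,r4:6
  c14: -  regs: r0:108,r1:Add2,r2:108,r3:Add1,r4:6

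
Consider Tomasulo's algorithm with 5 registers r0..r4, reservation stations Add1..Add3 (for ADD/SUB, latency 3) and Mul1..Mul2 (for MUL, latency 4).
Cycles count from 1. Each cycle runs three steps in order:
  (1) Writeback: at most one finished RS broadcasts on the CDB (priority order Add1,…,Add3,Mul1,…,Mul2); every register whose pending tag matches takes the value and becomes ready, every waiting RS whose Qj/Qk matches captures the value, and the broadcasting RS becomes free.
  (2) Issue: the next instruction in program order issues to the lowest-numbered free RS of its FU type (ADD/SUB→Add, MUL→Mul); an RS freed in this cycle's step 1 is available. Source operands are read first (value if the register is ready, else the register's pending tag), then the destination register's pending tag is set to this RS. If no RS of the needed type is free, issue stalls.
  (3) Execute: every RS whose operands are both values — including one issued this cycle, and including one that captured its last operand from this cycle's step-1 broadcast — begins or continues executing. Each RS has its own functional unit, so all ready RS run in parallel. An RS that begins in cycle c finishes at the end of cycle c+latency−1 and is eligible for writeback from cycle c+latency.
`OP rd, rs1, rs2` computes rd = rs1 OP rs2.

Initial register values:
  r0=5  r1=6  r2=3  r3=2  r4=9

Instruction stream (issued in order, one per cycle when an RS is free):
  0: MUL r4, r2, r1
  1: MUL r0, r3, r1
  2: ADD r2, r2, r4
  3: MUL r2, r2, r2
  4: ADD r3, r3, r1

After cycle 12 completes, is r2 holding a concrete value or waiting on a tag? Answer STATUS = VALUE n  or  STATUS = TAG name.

STATUS = VALUE 441

c1: issue MUL r4<-Mul1 | r0:5,r1:6,r2:3,r3:2,r4:Mul1
c2: issue MUL r0<-Mul2 | r0:Mul2,r1:6,r2:3,r3:2,r4:Mul1
c3: issue ADD r2<-Add1 | r0:Mul2,r1:6,r2:Add1,r3:2,r4:Mul1
c4: stall | r0:Mul2,r1:6,r2:Add1,r3:2,r4:Mul1
c5: CDB Mul1=18; issue MUL r2<-Mul1 | r0:Mul2,r1:6,r2:Mul1,r3:2,r4:18
c6: CDB Mul2=12; issue ADD r3<-Add2 | r0:12,r1:6,r2:Mul1,r3:Add2,r4:18
c7: - | r0:12,r1:6,r2:Mul1,r3:Add2,r4:18
c8: CDB Add1=21 | r0:12,r1:6,r2:Mul1,r3:Add2,r4:18
c9: CDB Add2=8 | r0:12,r1:6,r2:Mul1,r3:8,r4:18
c10: - | r0:12,r1:6,r2:Mul1,r3:8,r4:18
c11: - | r0:12,r1:6,r2:Mul1,r3:8,r4:18
c12: CDB Mul1=441 | r0:12,r1:6,r2:441,r3:8,r4:18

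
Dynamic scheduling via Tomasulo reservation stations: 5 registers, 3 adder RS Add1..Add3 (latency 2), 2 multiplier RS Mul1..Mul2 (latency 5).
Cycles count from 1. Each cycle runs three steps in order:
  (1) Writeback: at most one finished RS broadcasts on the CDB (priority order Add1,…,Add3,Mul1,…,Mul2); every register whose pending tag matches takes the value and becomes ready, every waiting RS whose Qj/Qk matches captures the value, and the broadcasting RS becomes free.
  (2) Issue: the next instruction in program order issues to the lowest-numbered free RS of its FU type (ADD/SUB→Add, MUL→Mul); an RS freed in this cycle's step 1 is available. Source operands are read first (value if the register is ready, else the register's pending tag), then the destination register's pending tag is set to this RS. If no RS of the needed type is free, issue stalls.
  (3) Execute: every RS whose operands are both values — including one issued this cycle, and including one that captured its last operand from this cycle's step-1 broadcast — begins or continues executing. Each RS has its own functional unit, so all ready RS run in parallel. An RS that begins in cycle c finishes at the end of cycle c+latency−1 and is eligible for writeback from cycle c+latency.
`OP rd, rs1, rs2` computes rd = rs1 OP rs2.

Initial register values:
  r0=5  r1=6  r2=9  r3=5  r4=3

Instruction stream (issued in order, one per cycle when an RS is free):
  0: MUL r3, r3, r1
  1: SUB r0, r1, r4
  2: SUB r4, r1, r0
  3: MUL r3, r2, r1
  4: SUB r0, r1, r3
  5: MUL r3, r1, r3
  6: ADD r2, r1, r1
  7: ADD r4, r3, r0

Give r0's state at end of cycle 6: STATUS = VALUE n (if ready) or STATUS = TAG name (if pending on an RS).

STATUS = TAG Add1

c1: issue MUL r3<-Mul1 | r0:5,r1:6,r2:9,r3:Mul1,r4:3
c2: issue SUB r0<-Add1 | r0:Add1,r1:6,r2:9,r3:Mul1,r4:3
c3: issue SUB r4<-Add2 | r0:Add1,r1:6,r2:9,r3:Mul1,r4:Add2
c4: CDB Add1=3; issue MUL r3<-Mul2 | r0:3,r1:6,r2:9,r3:Mul2,r4:Add2
c5: issue SUB r0<-Add1 | r0:Add1,r1:6,r2:9,r3:Mul2,r4:Add2
c6: CDB Add2=3; stall | r0:Add1,r1:6,r2:9,r3:Mul2,r4:3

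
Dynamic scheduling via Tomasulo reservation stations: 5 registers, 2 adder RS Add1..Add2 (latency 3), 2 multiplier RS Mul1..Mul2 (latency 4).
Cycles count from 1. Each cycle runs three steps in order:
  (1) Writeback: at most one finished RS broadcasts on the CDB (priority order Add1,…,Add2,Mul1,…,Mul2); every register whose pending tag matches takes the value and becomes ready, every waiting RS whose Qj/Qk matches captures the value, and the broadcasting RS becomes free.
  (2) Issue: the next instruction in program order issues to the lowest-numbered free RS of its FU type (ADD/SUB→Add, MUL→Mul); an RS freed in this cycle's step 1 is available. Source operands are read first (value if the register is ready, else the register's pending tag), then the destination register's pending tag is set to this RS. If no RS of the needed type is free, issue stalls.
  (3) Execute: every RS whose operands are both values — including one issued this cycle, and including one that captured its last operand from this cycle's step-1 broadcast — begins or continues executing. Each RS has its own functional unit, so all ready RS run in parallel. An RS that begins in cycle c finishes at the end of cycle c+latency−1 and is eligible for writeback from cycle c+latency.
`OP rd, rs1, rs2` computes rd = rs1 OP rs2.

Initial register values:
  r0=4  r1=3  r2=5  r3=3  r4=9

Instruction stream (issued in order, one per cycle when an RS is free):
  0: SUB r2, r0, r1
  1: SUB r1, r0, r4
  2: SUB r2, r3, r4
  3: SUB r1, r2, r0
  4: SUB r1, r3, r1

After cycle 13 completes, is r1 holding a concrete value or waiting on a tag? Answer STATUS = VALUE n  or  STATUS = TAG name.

cycle 1: issue SUB r2<-Add1 // r0:4,r1:3,r2:Add1,r3:3,r4:9
cycle 2: issue SUB r1<-Add2 // r0:4,r1:Add2,r2:Add1,r3:3,r4:9
cycle 3: stall // r0:4,r1:Add2,r2:Add1,r3:3,r4:9
cycle 4: CDB Add1=1; issue SUB r2<-Add1 // r0:4,r1:Add2,r2:Add1,r3:3,r4:9
cycle 5: CDB Add2=-5; issue SUB r1<-Add2 // r0:4,r1:Add2,r2:Add1,r3:3,r4:9
cycle 6: stall // r0:4,r1:Add2,r2:Add1,r3:3,r4:9
cycle 7: CDB Add1=-6; issue SUB r1<-Add1 // r0:4,r1:Add1,r2:-6,r3:3,r4:9
cycle 8: - // r0:4,r1:Add1,r2:-6,r3:3,r4:9
cycle 9: - // r0:4,r1:Add1,r2:-6,r3:3,r4:9
cycle 10: CDB Add2=-10 // r0:4,r1:Add1,r2:-6,r3:3,r4:9
cycle 11: - // r0:4,r1:Add1,r2:-6,r3:3,r4:9
cycle 12: - // r0:4,r1:Add1,r2:-6,r3:3,r4:9
cycle 13: CDB Add1=13 // r0:4,r1:13,r2:-6,r3:3,r4:9

STATUS = VALUE 13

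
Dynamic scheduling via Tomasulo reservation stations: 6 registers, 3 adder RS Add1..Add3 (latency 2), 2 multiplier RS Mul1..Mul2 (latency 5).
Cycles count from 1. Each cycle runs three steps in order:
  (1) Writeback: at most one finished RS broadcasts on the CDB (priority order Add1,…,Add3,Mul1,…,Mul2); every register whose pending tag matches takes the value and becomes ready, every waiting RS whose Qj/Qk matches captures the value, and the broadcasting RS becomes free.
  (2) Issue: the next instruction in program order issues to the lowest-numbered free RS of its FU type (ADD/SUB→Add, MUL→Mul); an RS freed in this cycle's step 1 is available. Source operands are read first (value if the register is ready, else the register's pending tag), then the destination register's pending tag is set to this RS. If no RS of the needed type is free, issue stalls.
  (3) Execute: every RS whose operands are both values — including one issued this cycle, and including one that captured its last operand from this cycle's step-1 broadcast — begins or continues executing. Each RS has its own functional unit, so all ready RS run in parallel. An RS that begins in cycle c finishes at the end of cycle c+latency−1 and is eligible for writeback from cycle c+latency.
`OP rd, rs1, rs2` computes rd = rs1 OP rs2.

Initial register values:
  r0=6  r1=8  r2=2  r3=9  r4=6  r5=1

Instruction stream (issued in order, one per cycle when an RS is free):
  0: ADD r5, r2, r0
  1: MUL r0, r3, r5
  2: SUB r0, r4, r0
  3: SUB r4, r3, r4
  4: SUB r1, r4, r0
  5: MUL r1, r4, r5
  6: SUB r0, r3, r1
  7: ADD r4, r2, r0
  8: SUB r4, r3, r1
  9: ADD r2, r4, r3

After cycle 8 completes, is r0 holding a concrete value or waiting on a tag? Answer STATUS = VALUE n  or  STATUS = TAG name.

STATUS = TAG Add2

c1: issue ADD r5<-Add1 | r0:6,r1:8,r2:2,r3:9,r4:6,r5:Add1
c2: issue MUL r0<-Mul1 | r0:Mul1,r1:8,r2:2,r3:9,r4:6,r5:Add1
c3: CDB Add1=8; issue SUB r0<-Add1 | r0:Add1,r1:8,r2:2,r3:9,r4:6,r5:8
c4: issue SUB r4<-Add2 | r0:Add1,r1:8,r2:2,r3:9,r4:Add2,r5:8
c5: issue SUB r1<-Add3 | r0:Add1,r1:Add3,r2:2,r3:9,r4:Add2,r5:8
c6: CDB Add2=3; issue MUL r1<-Mul2 | r0:Add1,r1:Mul2,r2:2,r3:9,r4:3,r5:8
c7: issue SUB r0<-Add2 | r0:Add2,r1:Mul2,r2:2,r3:9,r4:3,r5:8
c8: CDB Mul1=72; stall | r0:Add2,r1:Mul2,r2:2,r3:9,r4:3,r5:8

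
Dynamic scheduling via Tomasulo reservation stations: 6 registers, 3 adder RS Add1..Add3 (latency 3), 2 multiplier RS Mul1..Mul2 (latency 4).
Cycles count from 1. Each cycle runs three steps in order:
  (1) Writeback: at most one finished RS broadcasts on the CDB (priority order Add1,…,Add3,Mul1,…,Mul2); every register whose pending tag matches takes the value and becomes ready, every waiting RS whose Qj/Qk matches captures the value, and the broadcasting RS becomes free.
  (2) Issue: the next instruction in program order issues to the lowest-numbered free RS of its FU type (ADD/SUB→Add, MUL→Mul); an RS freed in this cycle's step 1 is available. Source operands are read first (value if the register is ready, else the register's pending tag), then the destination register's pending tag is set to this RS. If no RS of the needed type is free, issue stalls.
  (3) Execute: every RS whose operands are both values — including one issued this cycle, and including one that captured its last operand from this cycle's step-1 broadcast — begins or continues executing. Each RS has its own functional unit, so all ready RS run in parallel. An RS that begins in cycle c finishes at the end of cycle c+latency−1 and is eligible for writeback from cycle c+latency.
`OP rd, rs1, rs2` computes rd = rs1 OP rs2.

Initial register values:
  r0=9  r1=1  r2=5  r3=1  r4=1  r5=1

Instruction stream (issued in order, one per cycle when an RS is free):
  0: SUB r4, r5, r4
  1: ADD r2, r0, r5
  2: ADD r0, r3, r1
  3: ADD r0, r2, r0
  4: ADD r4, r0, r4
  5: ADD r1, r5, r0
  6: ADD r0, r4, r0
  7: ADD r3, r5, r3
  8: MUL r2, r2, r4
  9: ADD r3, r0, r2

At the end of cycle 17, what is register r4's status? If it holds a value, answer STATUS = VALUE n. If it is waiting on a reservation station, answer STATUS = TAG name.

  c1: issue SUB r4<-Add1  regs: r0:9,r1:1,r2:5,r3:1,r4:Add1,r5:1
  c2: issue ADD r2<-Add2  regs: r0:9,r1:1,r2:Add2,r3:1,r4:Add1,r5:1
  c3: issue ADD r0<-Add3  regs: r0:Add3,r1:1,r2:Add2,r3:1,r4:Add1,r5:1
  c4: CDB Add1=0; issue ADD r0<-Add1  regs: r0:Add1,r1:1,r2:Add2,r3:1,r4:0,r5:1
  c5: CDB Add2=10; issue ADD r4<-Add2  regs: r0:Add1,r1:1,r2:10,r3:1,r4:Add2,r5:1
  c6: CDB Add3=2; issue ADD r1<-Add3  regs: r0:Add1,r1:Add3,r2:10,r3:1,r4:Add2,r5:1
  c7: stall  regs: r0:Add1,r1:Add3,r2:10,r3:1,r4:Add2,r5:1
  c8: stall  regs: r0:Add1,r1:Add3,r2:10,r3:1,r4:Add2,r5:1
  c9: CDB Add1=12; issue ADD r0<-Add1  regs: r0:Add1,r1:Add3,r2:10,r3:1,r4:Add2,r5:1
  c10: stall  regs: r0:Add1,r1:Add3,r2:10,r3:1,r4:Add2,r5:1
  c11: stall  regs: r0:Add1,r1:Add3,r2:10,r3:1,r4:Add2,r5:1
  c12: CDB Add2=12; issue ADD r3<-Add2  regs: r0:Add1,r1:Add3,r2:10,r3:Add2,r4:12,r5:1
  c13: CDB Add3=13; issue MUL r2<-Mul1  regs: r0:Add1,r1:13,r2:Mul1,r3:Add2,r4:12,r5:1
  c14: issue ADD r3<-Add3  regs: r0:Add1,r1:13,r2:Mul1,r3:Add3,r4:12,r5:1
  c15: CDB Add1=24  regs: r0:24,r1:13,r2:Mul1,r3:Add3,r4:12,r5:1
  c16: CDB Add2=2  regs: r0:24,r1:13,r2:Mul1,r3:Add3,r4:12,r5:1
  c17: CDB Mul1=120  regs: r0:24,r1:13,r2:120,r3:Add3,r4:12,r5:1

STATUS = VALUE 12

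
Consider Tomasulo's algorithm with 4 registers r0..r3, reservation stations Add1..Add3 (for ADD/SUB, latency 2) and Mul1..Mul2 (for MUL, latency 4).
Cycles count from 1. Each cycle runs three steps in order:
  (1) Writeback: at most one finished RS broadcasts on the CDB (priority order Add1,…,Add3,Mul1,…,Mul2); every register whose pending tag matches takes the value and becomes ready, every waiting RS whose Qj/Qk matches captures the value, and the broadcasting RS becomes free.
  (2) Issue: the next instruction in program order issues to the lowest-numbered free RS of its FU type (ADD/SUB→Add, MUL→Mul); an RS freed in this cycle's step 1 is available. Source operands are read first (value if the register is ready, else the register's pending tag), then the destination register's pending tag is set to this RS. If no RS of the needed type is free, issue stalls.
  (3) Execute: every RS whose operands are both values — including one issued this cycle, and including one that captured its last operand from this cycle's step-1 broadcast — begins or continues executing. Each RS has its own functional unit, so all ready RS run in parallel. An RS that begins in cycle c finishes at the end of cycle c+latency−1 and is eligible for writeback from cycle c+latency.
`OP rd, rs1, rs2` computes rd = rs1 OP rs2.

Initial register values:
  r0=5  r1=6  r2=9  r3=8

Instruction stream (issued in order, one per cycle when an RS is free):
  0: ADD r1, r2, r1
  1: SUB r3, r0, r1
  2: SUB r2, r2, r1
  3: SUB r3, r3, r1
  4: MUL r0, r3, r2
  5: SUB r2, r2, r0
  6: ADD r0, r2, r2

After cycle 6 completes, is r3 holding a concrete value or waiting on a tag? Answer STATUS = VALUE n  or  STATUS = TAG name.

STATUS = TAG Add3

c1: issue ADD r1<-Add1 | r0:5,r1:Add1,r2:9,r3:8
c2: issue SUB r3<-Add2 | r0:5,r1:Add1,r2:9,r3:Add2
c3: CDB Add1=15; issue SUB r2<-Add1 | r0:5,r1:15,r2:Add1,r3:Add2
c4: issue SUB r3<-Add3 | r0:5,r1:15,r2:Add1,r3:Add3
c5: CDB Add1=-6; issue MUL r0<-Mul1 | r0:Mul1,r1:15,r2:-6,r3:Add3
c6: CDB Add2=-10; issue SUB r2<-Add1 | r0:Mul1,r1:15,r2:Add1,r3:Add3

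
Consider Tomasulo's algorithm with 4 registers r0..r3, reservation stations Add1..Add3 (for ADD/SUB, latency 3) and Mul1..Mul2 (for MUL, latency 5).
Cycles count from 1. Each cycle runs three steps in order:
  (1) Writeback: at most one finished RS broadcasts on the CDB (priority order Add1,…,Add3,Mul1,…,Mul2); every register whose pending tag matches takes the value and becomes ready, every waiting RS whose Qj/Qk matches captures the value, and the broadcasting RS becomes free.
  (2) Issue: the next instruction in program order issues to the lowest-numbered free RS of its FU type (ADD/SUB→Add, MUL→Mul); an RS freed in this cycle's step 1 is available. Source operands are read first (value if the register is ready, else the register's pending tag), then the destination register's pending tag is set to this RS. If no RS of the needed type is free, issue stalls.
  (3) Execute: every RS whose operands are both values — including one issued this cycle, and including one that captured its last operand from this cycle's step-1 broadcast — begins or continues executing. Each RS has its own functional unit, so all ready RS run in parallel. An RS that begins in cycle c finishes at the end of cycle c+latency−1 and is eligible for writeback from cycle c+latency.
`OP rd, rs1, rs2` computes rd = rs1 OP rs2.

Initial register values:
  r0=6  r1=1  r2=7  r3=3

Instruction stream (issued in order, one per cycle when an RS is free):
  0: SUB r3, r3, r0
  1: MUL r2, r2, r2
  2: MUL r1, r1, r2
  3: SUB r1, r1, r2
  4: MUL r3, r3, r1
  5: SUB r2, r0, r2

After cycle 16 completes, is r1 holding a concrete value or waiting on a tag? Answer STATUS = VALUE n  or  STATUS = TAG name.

STATUS = VALUE 0

cycle 1: issue SUB r3<-Add1 // r0:6,r1:1,r2:7,r3:Add1
cycle 2: issue MUL r2<-Mul1 // r0:6,r1:1,r2:Mul1,r3:Add1
cycle 3: issue MUL r1<-Mul2 // r0:6,r1:Mul2,r2:Mul1,r3:Add1
cycle 4: CDB Add1=-3; issue SUB r1<-Add1 // r0:6,r1:Add1,r2:Mul1,r3:-3
cycle 5: stall // r0:6,r1:Add1,r2:Mul1,r3:-3
cycle 6: stall // r0:6,r1:Add1,r2:Mul1,r3:-3
cycle 7: CDB Mul1=49; issue MUL r3<-Mul1 // r0:6,r1:Add1,r2:49,r3:Mul1
cycle 8: issue SUB r2<-Add2 // r0:6,r1:Add1,r2:Add2,r3:Mul1
cycle 9: - // r0:6,r1:Add1,r2:Add2,r3:Mul1
cycle 10: - // r0:6,r1:Add1,r2:Add2,r3:Mul1
cycle 11: CDB Add2=-43 // r0:6,r1:Add1,r2:-43,r3:Mul1
cycle 12: CDB Mul2=49 // r0:6,r1:Add1,r2:-43,r3:Mul1
cycle 13: - // r0:6,r1:Add1,r2:-43,r3:Mul1
cycle 14: - // r0:6,r1:Add1,r2:-43,r3:Mul1
cycle 15: CDB Add1=0 // r0:6,r1:0,r2:-43,r3:Mul1
cycle 16: - // r0:6,r1:0,r2:-43,r3:Mul1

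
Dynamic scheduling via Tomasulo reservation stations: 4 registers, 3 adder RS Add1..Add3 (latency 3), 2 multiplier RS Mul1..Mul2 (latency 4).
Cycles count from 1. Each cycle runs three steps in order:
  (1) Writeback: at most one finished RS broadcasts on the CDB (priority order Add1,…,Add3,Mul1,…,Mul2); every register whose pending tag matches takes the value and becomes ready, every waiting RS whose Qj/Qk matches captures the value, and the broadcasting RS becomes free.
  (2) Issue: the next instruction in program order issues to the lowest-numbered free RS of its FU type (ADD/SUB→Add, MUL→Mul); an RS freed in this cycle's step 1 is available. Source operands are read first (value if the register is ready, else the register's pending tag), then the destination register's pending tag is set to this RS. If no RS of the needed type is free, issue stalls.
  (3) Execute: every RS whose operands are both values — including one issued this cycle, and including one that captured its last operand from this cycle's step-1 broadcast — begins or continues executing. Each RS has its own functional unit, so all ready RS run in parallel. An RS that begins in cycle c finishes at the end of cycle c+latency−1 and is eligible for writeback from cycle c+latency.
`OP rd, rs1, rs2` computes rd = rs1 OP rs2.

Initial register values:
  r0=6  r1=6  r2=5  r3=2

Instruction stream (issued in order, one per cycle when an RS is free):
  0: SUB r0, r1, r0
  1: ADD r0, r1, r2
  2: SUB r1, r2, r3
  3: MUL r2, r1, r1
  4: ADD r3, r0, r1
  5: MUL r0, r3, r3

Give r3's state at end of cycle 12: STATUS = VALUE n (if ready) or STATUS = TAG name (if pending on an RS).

STATUS = VALUE 14

c1: issue SUB r0<-Add1 | r0:Add1,r1:6,r2:5,r3:2
c2: issue ADD r0<-Add2 | r0:Add2,r1:6,r2:5,r3:2
c3: issue SUB r1<-Add3 | r0:Add2,r1:Add3,r2:5,r3:2
c4: CDB Add1=0; issue MUL r2<-Mul1 | r0:Add2,r1:Add3,r2:Mul1,r3:2
c5: CDB Add2=11; issue ADD r3<-Add1 | r0:11,r1:Add3,r2:Mul1,r3:Add1
c6: CDB Add3=3; issue MUL r0<-Mul2 | r0:Mul2,r1:3,r2:Mul1,r3:Add1
c7: - | r0:Mul2,r1:3,r2:Mul1,r3:Add1
c8: - | r0:Mul2,r1:3,r2:Mul1,r3:Add1
c9: CDB Add1=14 | r0:Mul2,r1:3,r2:Mul1,r3:14
c10: CDB Mul1=9 | r0:Mul2,r1:3,r2:9,r3:14
c11: - | r0:Mul2,r1:3,r2:9,r3:14
c12: - | r0:Mul2,r1:3,r2:9,r3:14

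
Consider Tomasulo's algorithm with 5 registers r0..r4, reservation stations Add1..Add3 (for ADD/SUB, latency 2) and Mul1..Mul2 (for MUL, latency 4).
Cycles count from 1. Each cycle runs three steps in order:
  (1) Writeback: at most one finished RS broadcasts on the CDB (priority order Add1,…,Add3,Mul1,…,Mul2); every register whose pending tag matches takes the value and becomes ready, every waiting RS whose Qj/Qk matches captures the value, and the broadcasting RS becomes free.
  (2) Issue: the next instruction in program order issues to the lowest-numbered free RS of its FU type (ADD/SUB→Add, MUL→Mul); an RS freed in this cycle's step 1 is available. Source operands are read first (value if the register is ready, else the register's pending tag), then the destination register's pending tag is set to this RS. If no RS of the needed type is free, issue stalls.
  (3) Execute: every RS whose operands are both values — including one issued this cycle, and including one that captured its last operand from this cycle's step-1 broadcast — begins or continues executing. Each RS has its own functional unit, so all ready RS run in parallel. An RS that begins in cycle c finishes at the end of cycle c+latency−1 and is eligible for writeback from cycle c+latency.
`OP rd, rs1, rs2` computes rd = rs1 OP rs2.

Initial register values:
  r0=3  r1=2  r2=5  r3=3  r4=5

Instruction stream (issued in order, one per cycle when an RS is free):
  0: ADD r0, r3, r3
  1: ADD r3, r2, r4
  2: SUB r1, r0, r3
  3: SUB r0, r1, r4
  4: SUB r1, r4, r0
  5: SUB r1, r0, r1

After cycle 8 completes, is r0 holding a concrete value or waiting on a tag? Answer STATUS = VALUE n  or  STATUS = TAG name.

STATUS = VALUE -9

c1: issue ADD r0<-Add1 | r0:Add1,r1:2,r2:5,r3:3,r4:5
c2: issue ADD r3<-Add2 | r0:Add1,r1:2,r2:5,r3:Add2,r4:5
c3: CDB Add1=6; issue SUB r1<-Add1 | r0:6,r1:Add1,r2:5,r3:Add2,r4:5
c4: CDB Add2=10; issue SUB r0<-Add2 | r0:Add2,r1:Add1,r2:5,r3:10,r4:5
c5: issue SUB r1<-Add3 | r0:Add2,r1:Add3,r2:5,r3:10,r4:5
c6: CDB Add1=-4; issue SUB r1<-Add1 | r0:Add2,r1:Add1,r2:5,r3:10,r4:5
c7: - | r0:Add2,r1:Add1,r2:5,r3:10,r4:5
c8: CDB Add2=-9 | r0:-9,r1:Add1,r2:5,r3:10,r4:5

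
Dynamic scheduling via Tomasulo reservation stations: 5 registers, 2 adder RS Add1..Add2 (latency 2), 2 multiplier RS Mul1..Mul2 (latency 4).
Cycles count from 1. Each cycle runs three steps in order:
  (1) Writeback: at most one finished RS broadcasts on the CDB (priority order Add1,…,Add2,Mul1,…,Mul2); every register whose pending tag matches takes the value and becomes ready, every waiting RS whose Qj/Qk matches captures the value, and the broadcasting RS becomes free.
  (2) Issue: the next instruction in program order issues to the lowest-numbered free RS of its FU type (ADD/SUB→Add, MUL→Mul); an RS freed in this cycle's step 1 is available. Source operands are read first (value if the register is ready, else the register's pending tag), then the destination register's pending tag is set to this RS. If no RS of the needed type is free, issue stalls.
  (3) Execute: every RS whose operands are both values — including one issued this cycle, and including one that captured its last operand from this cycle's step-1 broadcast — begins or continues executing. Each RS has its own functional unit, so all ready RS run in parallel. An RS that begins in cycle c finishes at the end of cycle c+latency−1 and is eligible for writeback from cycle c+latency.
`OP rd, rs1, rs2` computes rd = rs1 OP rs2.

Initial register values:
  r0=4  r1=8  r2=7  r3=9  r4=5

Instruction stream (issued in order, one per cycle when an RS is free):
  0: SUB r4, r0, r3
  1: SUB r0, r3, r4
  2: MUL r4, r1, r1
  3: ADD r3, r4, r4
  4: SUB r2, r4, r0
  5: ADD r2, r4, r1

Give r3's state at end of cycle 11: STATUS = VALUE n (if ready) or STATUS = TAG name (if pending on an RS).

STATUS = VALUE 128

  c1: issue SUB r4<-Add1  regs: r0:4,r1:8,r2:7,r3:9,r4:Add1
  c2: issue SUB r0<-Add2  regs: r0:Add2,r1:8,r2:7,r3:9,r4:Add1
  c3: CDB Add1=-5; issue MUL r4<-Mul1  regs: r0:Add2,r1:8,r2:7,r3:9,r4:Mul1
  c4: issue ADD r3<-Add1  regs: r0:Add2,r1:8,r2:7,r3:Add1,r4:Mul1
  c5: CDB Add2=14; issue SUB r2<-Add2  regs: r0:14,r1:8,r2:Add2,r3:Add1,r4:Mul1
  c6: stall  regs: r0:14,r1:8,r2:Add2,r3:Add1,r4:Mul1
  c7: CDB Mul1=64; stall  regs: r0:14,r1:8,r2:Add2,r3:Add1,r4:64
  c8: stall  regs: r0:14,r1:8,r2:Add2,r3:Add1,r4:64
  c9: CDB Add1=128; issue ADD r2<-Add1  regs: r0:14,r1:8,r2:Add1,r3:128,r4:64
  c10: CDB Add2=50  regs: r0:14,r1:8,r2:Add1,r3:128,r4:64
  c11: CDB Add1=72  regs: r0:14,r1:8,r2:72,r3:128,r4:64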